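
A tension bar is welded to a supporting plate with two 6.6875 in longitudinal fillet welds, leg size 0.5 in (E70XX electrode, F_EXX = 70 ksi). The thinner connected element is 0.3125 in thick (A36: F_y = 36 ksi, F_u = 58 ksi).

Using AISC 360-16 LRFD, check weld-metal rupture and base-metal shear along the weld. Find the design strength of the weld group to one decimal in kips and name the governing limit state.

90.3 kips (base-metal shear governs)

Weld metal: throat = 0.707×0.5 = 0.3535 in, L = 2×6.6875 = 13.375 in. φR_n = 0.75 × 0.6 × 70 × 0.3535 × 13.375 = 148.9 kips.
Base metal shear (0.3125 in plate): yield φR_n = 1.0×0.6×36×0.3125×13.375 = 90.3 kips; rupture φR_n = 0.75×0.6×58×0.3125×13.375 = 109.1 kips; take 90.3 kips (yield).
Governing: min(148.9, 90.3) = 90.3 kips → base-metal shear.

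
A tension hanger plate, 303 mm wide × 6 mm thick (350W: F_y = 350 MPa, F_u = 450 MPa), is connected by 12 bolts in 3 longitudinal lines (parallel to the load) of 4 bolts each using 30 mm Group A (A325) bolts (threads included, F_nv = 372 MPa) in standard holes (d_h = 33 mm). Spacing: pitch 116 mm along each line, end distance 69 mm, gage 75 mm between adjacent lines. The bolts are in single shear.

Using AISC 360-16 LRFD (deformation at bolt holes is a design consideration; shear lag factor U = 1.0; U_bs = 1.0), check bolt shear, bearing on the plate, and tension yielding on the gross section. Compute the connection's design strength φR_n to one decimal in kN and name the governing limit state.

Bolt shear: A_b = π(30)²/4 = 706.86 mm². φR_n = 0.75 × 372 × 706.86 × 12 × 1 = 2366.6 kN.
Bearing (6 mm plate, F_u = 450 MPa): end bolts L_c = 69 − 33/2 = 52.5, R_n = min(1.2×52.5×6×450, 2.4×30×6×450) = 170.1 kN/bolt; interior L_c = 116 − 33 = 83, R_n = 194.4 kN/bolt. φR_n = 0.75 × (3×170.1 + 9×194.4) = 1694.9 kN.
Tension yield (gross): A_g = 303×6 = 1818 mm². φR_n = 0.90 × 350 × 1818 = 572.7 kN.
Governing: min(2366.6, 1694.9, 572.7) = 572.7 kN → gross-section yield.

572.7 kN (gross-section yield governs)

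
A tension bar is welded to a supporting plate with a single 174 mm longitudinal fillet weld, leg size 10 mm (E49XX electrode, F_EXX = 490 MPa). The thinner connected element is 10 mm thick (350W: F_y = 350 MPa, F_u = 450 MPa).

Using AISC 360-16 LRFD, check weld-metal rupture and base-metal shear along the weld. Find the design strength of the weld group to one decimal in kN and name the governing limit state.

Weld metal: throat = 0.707×10 = 7.07 mm, L = 174 mm. φR_n = 0.75 × 0.6 × 490 × 7.07 × 174 = 271.3 kN.
Base metal shear (10 mm plate): yield φR_n = 1.0×0.6×350×10×174 = 365.4 kN; rupture φR_n = 0.75×0.6×450×10×174 = 352.4 kN; take 352.4 kN (rupture).
Governing: min(271.3, 352.4) = 271.3 kN → weld metal.

271.3 kN (weld metal governs)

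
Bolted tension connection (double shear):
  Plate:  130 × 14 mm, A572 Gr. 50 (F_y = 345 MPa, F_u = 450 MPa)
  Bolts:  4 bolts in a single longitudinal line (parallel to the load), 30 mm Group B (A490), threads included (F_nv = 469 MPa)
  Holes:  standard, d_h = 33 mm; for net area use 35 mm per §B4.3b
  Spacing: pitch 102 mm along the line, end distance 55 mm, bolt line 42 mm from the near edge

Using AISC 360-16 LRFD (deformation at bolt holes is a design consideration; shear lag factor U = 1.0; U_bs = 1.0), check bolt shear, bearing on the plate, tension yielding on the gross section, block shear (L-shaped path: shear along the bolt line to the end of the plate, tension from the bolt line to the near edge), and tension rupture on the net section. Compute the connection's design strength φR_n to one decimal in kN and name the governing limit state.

Bolt shear: A_b = π(30)²/4 = 706.86 mm². φR_n = 0.75 × 469 × 706.86 × 4 × 2 = 1989.1 kN.
Bearing (14 mm plate, F_u = 450 MPa): end bolts L_c = 55 − 33/2 = 38.5, R_n = min(1.2×38.5×14×450, 2.4×30×14×450) = 291.06 kN/bolt; interior L_c = 102 − 33 = 69, R_n = 453.6 kN/bolt. φR_n = 0.75 × (1×291.06 + 3×453.6) = 1238.9 kN.
Tension yield (gross): A_g = 130×14 = 1820 mm². φR_n = 0.90 × 345 × 1820 = 565.1 kN.
Block shear: shear path 1×[55+3×102] = 1×361 mm, A_gv = 5054, A_nv = 1×(361 − 3.5×35)×14 = 3339 mm²; tension to near edge: (42 − 0.5×35)×14 = 343 mm². R_n = min(0.6×450×3339, 0.6×345×5054) + 1.0×450×343 = min(901.53, 1046.2) + 154.35 = 1055.9 kN. φR_n = 0.75 × 1055.9 = 791.9 kN.
Tension rupture (net): A_n = (130 − 1×35)×14 = 1330 mm² (U = 1.0, A_e = A_n). φR_n = 0.75 × 450 × 1330 = 448.9 kN.
Governing: min(1989.1, 1238.9, 565.1, 791.9, 448.9) = 448.9 kN → net-section rupture.

448.9 kN (net-section rupture governs)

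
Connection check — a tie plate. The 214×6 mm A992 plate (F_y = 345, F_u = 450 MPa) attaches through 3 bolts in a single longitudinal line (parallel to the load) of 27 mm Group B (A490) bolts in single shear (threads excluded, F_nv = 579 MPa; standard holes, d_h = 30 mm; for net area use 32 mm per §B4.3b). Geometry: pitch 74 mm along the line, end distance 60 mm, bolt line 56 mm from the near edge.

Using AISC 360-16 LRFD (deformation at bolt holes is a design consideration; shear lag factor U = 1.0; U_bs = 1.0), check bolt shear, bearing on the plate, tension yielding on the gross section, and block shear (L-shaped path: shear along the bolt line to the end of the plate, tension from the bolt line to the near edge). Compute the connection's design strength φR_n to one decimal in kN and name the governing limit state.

Bolt shear: A_b = π(27)²/4 = 572.56 mm². φR_n = 0.75 × 579 × 572.56 × 3 × 1 = 745.9 kN.
Bearing (6 mm plate, F_u = 450 MPa): end bolts L_c = 60 − 30/2 = 45, R_n = min(1.2×45×6×450, 2.4×27×6×450) = 145.8 kN/bolt; interior L_c = 74 − 30 = 44, R_n = 142.56 kN/bolt. φR_n = 0.75 × (1×145.8 + 2×142.56) = 323.2 kN.
Tension yield (gross): A_g = 214×6 = 1284 mm². φR_n = 0.90 × 345 × 1284 = 398.7 kN.
Block shear: shear path 1×[60+2×74] = 1×208 mm, A_gv = 1248, A_nv = 1×(208 − 2.5×32)×6 = 768 mm²; tension to near edge: (56 − 0.5×32)×6 = 240 mm². R_n = min(0.6×450×768, 0.6×345×1248) + 1.0×450×240 = min(207.36, 258.34) + 108 = 315.36 kN. φR_n = 0.75 × 315.36 = 236.5 kN.
Governing: min(745.9, 323.2, 398.7, 236.5) = 236.5 kN → block shear.

236.5 kN (block shear governs)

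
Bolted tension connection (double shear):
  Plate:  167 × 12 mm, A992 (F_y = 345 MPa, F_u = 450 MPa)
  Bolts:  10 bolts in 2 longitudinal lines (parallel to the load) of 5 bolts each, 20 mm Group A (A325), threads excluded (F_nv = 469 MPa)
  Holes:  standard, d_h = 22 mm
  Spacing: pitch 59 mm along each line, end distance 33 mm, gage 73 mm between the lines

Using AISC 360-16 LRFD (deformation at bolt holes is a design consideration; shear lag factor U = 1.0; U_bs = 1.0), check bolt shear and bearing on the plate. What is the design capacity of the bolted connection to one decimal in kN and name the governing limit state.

Bolt shear: A_b = π(20)²/4 = 314.16 mm². φR_n = 0.75 × 469 × 314.16 × 10 × 2 = 2210.1 kN.
Bearing (12 mm plate, F_u = 450 MPa): end bolts L_c = 33 − 22/2 = 22, R_n = min(1.2×22×12×450, 2.4×20×12×450) = 142.56 kN/bolt; interior L_c = 59 − 22 = 37, R_n = 239.76 kN/bolt. φR_n = 0.75 × (2×142.56 + 8×239.76) = 1652.4 kN.
Governing: min(2210.1, 1652.4) = 1652.4 kN → bearing.

1652.4 kN (bearing governs)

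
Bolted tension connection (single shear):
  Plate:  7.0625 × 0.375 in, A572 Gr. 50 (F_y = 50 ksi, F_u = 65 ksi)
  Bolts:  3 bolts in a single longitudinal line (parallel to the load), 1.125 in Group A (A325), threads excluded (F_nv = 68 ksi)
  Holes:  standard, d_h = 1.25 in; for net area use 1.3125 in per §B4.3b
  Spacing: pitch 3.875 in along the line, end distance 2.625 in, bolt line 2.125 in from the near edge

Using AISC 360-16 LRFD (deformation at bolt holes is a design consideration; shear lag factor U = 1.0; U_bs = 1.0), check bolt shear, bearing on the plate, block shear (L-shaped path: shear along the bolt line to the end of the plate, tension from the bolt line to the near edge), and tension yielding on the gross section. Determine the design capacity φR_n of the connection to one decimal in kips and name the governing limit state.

Bolt shear: A_b = π(1.125)²/4 = 0.99402 in². φR_n = 0.75 × 68 × 0.99402 × 3 × 1 = 152.1 kips.
Bearing (0.375 in plate, F_u = 65 ksi): end bolts L_c = 2.625 − 1.25/2 = 2, R_n = min(1.2×2×0.375×65, 2.4×1.125×0.375×65) = 58.5 kips/bolt; interior L_c = 3.875 − 1.25 = 2.625, R_n = 65.813 kips/bolt. φR_n = 0.75 × (1×58.5 + 2×65.813) = 142.6 kips.
Block shear: shear path 1×[2.625+2×3.875] = 1×10.375 in, A_gv = 3.8906, A_nv = 1×(10.375 − 2.5×1.3125)×0.375 = 2.6602 in²; tension to near edge: (2.125 − 0.5×1.3125)×0.375 = 0.55078 in². R_n = min(0.6×65×2.6602, 0.6×50×3.8906) + 1.0×65×0.55078 = min(103.75, 116.72) + 35.801 = 139.55 kips. φR_n = 0.75 × 139.55 = 104.7 kips.
Tension yield (gross): A_g = 7.0625×0.375 = 2.6484 in². φR_n = 0.90 × 50 × 2.6484 = 119.2 kips.
Governing: min(152.1, 142.6, 104.7, 119.2) = 104.7 kips → block shear.

104.7 kips (block shear governs)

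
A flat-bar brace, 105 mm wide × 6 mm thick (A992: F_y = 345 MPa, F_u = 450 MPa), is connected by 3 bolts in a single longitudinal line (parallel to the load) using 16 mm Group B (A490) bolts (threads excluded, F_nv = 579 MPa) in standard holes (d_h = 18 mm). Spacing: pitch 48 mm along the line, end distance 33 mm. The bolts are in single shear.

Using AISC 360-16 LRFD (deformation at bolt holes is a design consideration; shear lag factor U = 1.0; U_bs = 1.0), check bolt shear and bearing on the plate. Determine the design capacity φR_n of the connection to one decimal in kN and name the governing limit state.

Bolt shear: A_b = π(16)²/4 = 201.06 mm². φR_n = 0.75 × 579 × 201.06 × 3 × 1 = 261.9 kN.
Bearing (6 mm plate, F_u = 450 MPa): end bolts L_c = 33 − 18/2 = 24, R_n = min(1.2×24×6×450, 2.4×16×6×450) = 77.76 kN/bolt; interior L_c = 48 − 18 = 30, R_n = 97.2 kN/bolt. φR_n = 0.75 × (1×77.76 + 2×97.2) = 204.1 kN.
Governing: min(261.9, 204.1) = 204.1 kN → bearing.

204.1 kN (bearing governs)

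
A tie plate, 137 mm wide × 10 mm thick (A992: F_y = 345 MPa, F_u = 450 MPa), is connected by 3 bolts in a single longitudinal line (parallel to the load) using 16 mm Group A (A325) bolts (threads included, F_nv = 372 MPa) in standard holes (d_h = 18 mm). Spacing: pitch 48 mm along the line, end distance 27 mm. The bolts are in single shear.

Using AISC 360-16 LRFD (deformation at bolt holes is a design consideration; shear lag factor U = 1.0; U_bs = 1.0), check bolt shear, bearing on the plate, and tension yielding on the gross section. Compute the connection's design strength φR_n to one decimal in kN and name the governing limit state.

Bolt shear: A_b = π(16)²/4 = 201.06 mm². φR_n = 0.75 × 372 × 201.06 × 3 × 1 = 168.3 kN.
Bearing (10 mm plate, F_u = 450 MPa): end bolts L_c = 27 − 18/2 = 18, R_n = min(1.2×18×10×450, 2.4×16×10×450) = 97.2 kN/bolt; interior L_c = 48 − 18 = 30, R_n = 162 kN/bolt. φR_n = 0.75 × (1×97.2 + 2×162) = 315.9 kN.
Tension yield (gross): A_g = 137×10 = 1370 mm². φR_n = 0.90 × 345 × 1370 = 425.4 kN.
Governing: min(168.3, 315.9, 425.4) = 168.3 kN → bolt shear.

168.3 kN (bolt shear governs)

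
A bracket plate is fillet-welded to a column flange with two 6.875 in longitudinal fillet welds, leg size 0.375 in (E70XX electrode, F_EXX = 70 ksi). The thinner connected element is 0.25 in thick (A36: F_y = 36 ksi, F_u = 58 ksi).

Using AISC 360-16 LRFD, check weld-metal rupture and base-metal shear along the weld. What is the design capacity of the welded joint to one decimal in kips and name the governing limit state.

Weld metal: throat = 0.707×0.375 = 0.26513 in, L = 2×6.875 = 13.75 in. φR_n = 0.75 × 0.6 × 70 × 0.26513 × 13.75 = 114.8 kips.
Base metal shear (0.25 in plate): yield φR_n = 1.0×0.6×36×0.25×13.75 = 74.3 kips; rupture φR_n = 0.75×0.6×58×0.25×13.75 = 89.7 kips; take 74.3 kips (yield).
Governing: min(114.8, 74.3) = 74.3 kips → base-metal shear.

74.3 kips (base-metal shear governs)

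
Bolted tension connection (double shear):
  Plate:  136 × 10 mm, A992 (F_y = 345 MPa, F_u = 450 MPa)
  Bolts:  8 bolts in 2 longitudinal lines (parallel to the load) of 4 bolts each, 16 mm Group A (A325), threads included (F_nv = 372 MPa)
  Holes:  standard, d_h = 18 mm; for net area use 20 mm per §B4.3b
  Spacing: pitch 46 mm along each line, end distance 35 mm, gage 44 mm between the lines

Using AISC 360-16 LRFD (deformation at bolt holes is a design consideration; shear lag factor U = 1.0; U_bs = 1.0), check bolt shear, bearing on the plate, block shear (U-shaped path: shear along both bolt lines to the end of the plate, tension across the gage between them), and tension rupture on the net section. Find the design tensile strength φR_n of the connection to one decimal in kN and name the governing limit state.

Bolt shear: A_b = π(16)²/4 = 201.06 mm². φR_n = 0.75 × 372 × 201.06 × 8 × 2 = 897.5 kN.
Bearing (10 mm plate, F_u = 450 MPa): end bolts L_c = 35 − 18/2 = 26, R_n = min(1.2×26×10×450, 2.4×16×10×450) = 140.4 kN/bolt; interior L_c = 46 − 18 = 28, R_n = 151.2 kN/bolt. φR_n = 0.75 × (2×140.4 + 6×151.2) = 891.0 kN.
Block shear: shear path 2×[35+3×46] = 2×173 mm, A_gv = 3460, A_nv = 2×(173 − 3.5×20)×10 = 2060 mm²; tension across gage: (44 − 1×20)×10 = 240 mm². R_n = min(0.6×450×2060, 0.6×345×3460) + 1.0×450×240 = min(556.2, 716.22) + 108 = 664.2 kN. φR_n = 0.75 × 664.2 = 498.2 kN.
Tension rupture (net): A_n = (136 − 2×20)×10 = 960 mm² (U = 1.0, A_e = A_n). φR_n = 0.75 × 450 × 960 = 324.0 kN.
Governing: min(897.5, 891.0, 498.2, 324.0) = 324.0 kN → net-section rupture.

324.0 kN (net-section rupture governs)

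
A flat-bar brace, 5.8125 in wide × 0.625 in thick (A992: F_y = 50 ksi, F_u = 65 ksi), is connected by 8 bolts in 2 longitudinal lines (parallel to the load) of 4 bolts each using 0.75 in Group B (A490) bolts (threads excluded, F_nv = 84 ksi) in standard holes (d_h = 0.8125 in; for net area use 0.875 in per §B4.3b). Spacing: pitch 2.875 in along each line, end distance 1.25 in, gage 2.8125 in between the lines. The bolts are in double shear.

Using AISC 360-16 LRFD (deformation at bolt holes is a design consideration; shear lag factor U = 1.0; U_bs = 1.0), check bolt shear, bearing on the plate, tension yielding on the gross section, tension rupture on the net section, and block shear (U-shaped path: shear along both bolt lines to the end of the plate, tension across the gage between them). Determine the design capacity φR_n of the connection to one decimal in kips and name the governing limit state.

123.8 kips (net-section rupture governs)

Bolt shear: A_b = π(0.75)²/4 = 0.44179 in². φR_n = 0.75 × 84 × 0.44179 × 8 × 2 = 445.3 kips.
Bearing (0.625 in plate, F_u = 65 ksi): end bolts L_c = 1.25 − 0.8125/2 = 0.84375, R_n = min(1.2×0.84375×0.625×65, 2.4×0.75×0.625×65) = 41.133 kips/bolt; interior L_c = 2.875 − 0.8125 = 2.0625, R_n = 73.125 kips/bolt. φR_n = 0.75 × (2×41.133 + 6×73.125) = 390.8 kips.
Tension yield (gross): A_g = 5.8125×0.625 = 3.6328 in². φR_n = 0.90 × 50 × 3.6328 = 163.5 kips.
Tension rupture (net): A_n = (5.8125 − 2×0.875)×0.625 = 2.5391 in² (U = 1.0, A_e = A_n). φR_n = 0.75 × 65 × 2.5391 = 123.8 kips.
Block shear: shear path 2×[1.25+3×2.875] = 2×9.875 in, A_gv = 12.344, A_nv = 2×(9.875 − 3.5×0.875)×0.625 = 8.5156 in²; tension across gage: (2.8125 − 1×0.875)×0.625 = 1.2109 in². R_n = min(0.6×65×8.5156, 0.6×50×12.344) + 1.0×65×1.2109 = min(332.11, 370.32) + 78.709 = 410.82 kips. φR_n = 0.75 × 410.82 = 308.1 kips.
Governing: min(445.3, 390.8, 163.5, 123.8, 308.1) = 123.8 kips → net-section rupture.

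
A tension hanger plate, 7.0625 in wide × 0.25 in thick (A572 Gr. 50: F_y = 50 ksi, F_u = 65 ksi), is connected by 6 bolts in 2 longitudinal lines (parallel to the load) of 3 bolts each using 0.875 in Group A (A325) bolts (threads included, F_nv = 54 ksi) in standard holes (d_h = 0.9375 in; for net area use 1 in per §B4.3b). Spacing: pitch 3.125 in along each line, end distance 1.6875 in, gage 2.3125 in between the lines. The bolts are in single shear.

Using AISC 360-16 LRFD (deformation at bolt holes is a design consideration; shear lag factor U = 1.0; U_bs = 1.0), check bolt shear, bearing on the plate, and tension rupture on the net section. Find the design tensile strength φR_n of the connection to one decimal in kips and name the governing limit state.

Bolt shear: A_b = π(0.875)²/4 = 0.60132 in². φR_n = 0.75 × 54 × 0.60132 × 6 × 1 = 146.1 kips.
Bearing (0.25 in plate, F_u = 65 ksi): end bolts L_c = 1.6875 − 0.9375/2 = 1.21875, R_n = min(1.2×1.21875×0.25×65, 2.4×0.875×0.25×65) = 23.766 kips/bolt; interior L_c = 3.125 − 0.9375 = 2.1875, R_n = 34.125 kips/bolt. φR_n = 0.75 × (2×23.766 + 4×34.125) = 138.0 kips.
Tension rupture (net): A_n = (7.0625 − 2×1)×0.25 = 1.2656 in² (U = 1.0, A_e = A_n). φR_n = 0.75 × 65 × 1.2656 = 61.7 kips.
Governing: min(146.1, 138.0, 61.7) = 61.7 kips → net-section rupture.

61.7 kips (net-section rupture governs)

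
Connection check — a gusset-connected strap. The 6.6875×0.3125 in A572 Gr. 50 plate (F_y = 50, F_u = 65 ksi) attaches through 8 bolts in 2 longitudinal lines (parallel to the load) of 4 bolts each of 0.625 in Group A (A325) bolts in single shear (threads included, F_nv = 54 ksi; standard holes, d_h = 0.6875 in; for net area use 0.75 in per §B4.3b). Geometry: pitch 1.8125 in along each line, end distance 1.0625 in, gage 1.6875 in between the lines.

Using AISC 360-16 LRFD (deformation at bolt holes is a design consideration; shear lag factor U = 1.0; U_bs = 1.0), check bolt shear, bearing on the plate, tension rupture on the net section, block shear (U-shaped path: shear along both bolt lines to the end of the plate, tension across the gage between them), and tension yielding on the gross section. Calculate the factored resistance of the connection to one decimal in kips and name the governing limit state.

79.0 kips (net-section rupture governs)

Bolt shear: A_b = π(0.625)²/4 = 0.3068 in². φR_n = 0.75 × 54 × 0.3068 × 8 × 1 = 99.4 kips.
Bearing (0.3125 in plate, F_u = 65 ksi): end bolts L_c = 1.0625 − 0.6875/2 = 0.71875, R_n = min(1.2×0.71875×0.3125×65, 2.4×0.625×0.3125×65) = 17.52 kips/bolt; interior L_c = 1.8125 − 0.6875 = 1.125, R_n = 27.422 kips/bolt. φR_n = 0.75 × (2×17.52 + 6×27.422) = 149.7 kips.
Tension rupture (net): A_n = (6.6875 − 2×0.75)×0.3125 = 1.6211 in² (U = 1.0, A_e = A_n). φR_n = 0.75 × 65 × 1.6211 = 79.0 kips.
Block shear: shear path 2×[1.0625+3×1.8125] = 2×6.5 in, A_gv = 4.0625, A_nv = 2×(6.5 − 3.5×0.75)×0.3125 = 2.4219 in²; tension across gage: (1.6875 − 1×0.75)×0.3125 = 0.29297 in². R_n = min(0.6×65×2.4219, 0.6×50×4.0625) + 1.0×65×0.29297 = min(94.454, 121.88) + 19.043 = 113.5 kips. φR_n = 0.75 × 113.5 = 85.1 kips.
Tension yield (gross): A_g = 6.6875×0.3125 = 2.0898 in². φR_n = 0.90 × 50 × 2.0898 = 94.0 kips.
Governing: min(99.4, 149.7, 79.0, 85.1, 94.0) = 79.0 kips → net-section rupture.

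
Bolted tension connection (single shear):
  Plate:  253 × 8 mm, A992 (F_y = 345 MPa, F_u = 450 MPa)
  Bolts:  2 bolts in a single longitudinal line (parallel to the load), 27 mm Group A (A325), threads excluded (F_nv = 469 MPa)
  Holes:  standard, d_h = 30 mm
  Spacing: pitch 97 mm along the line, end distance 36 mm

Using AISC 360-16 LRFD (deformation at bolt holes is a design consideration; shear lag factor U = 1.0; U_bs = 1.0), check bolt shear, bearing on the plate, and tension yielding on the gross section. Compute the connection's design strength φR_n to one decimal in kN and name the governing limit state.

Bolt shear: A_b = π(27)²/4 = 572.56 mm². φR_n = 0.75 × 469 × 572.56 × 2 × 1 = 402.8 kN.
Bearing (8 mm plate, F_u = 450 MPa): end bolts L_c = 36 − 30/2 = 21, R_n = min(1.2×21×8×450, 2.4×27×8×450) = 90.72 kN/bolt; interior L_c = 97 − 30 = 67, R_n = 233.28 kN/bolt. φR_n = 0.75 × (1×90.72 + 1×233.28) = 243.0 kN.
Tension yield (gross): A_g = 253×8 = 2024 mm². φR_n = 0.90 × 345 × 2024 = 628.5 kN.
Governing: min(402.8, 243.0, 628.5) = 243.0 kN → bearing.

243.0 kN (bearing governs)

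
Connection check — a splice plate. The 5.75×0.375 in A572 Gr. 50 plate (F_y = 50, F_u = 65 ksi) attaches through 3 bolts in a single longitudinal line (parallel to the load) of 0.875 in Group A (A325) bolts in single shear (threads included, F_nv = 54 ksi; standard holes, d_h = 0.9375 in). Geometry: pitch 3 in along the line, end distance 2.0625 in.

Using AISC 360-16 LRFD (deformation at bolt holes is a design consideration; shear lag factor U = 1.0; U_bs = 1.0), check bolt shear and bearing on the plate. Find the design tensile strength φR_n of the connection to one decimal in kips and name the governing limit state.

Bolt shear: A_b = π(0.875)²/4 = 0.60132 in². φR_n = 0.75 × 54 × 0.60132 × 3 × 1 = 73.1 kips.
Bearing (0.375 in plate, F_u = 65 ksi): end bolts L_c = 2.0625 − 0.9375/2 = 1.59375, R_n = min(1.2×1.59375×0.375×65, 2.4×0.875×0.375×65) = 46.617 kips/bolt; interior L_c = 3 − 0.9375 = 2.0625, R_n = 51.188 kips/bolt. φR_n = 0.75 × (1×46.617 + 2×51.188) = 111.7 kips.
Governing: min(73.1, 111.7) = 73.1 kips → bolt shear.

73.1 kips (bolt shear governs)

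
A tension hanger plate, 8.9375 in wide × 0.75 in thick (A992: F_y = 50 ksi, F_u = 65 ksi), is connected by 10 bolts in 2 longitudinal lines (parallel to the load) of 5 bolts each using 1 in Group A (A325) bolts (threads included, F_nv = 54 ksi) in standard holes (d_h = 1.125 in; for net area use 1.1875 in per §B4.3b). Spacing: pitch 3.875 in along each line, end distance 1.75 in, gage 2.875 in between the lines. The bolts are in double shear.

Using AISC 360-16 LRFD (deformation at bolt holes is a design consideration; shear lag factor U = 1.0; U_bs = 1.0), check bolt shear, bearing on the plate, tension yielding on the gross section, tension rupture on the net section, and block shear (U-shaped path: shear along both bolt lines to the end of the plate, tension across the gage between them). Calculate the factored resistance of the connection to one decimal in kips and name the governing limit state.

239.9 kips (net-section rupture governs)

Bolt shear: A_b = π(1)²/4 = 0.7854 in². φR_n = 0.75 × 54 × 0.7854 × 10 × 2 = 636.2 kips.
Bearing (0.75 in plate, F_u = 65 ksi): end bolts L_c = 1.75 − 1.125/2 = 1.1875, R_n = min(1.2×1.1875×0.75×65, 2.4×1×0.75×65) = 69.469 kips/bolt; interior L_c = 3.875 − 1.125 = 2.75, R_n = 117 kips/bolt. φR_n = 0.75 × (2×69.469 + 8×117) = 806.2 kips.
Tension yield (gross): A_g = 8.9375×0.75 = 6.7031 in². φR_n = 0.90 × 50 × 6.7031 = 301.6 kips.
Tension rupture (net): A_n = (8.9375 − 2×1.1875)×0.75 = 4.9219 in² (U = 1.0, A_e = A_n). φR_n = 0.75 × 65 × 4.9219 = 239.9 kips.
Block shear: shear path 2×[1.75+4×3.875] = 2×17.25 in, A_gv = 25.875, A_nv = 2×(17.25 − 4.5×1.1875)×0.75 = 17.859 in²; tension across gage: (2.875 − 1×1.1875)×0.75 = 1.2656 in². R_n = min(0.6×65×17.859, 0.6×50×25.875) + 1.0×65×1.2656 = min(696.5, 776.25) + 82.264 = 778.76 kips. φR_n = 0.75 × 778.76 = 584.1 kips.
Governing: min(636.2, 806.2, 301.6, 239.9, 584.1) = 239.9 kips → net-section rupture.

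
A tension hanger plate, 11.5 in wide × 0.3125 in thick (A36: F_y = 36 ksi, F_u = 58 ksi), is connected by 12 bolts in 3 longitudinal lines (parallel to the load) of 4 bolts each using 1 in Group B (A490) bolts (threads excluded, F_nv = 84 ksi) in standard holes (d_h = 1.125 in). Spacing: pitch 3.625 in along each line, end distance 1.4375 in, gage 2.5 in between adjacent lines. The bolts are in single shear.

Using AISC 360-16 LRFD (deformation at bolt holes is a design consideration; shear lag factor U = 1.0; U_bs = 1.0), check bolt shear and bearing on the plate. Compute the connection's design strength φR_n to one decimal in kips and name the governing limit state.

336.4 kips (bearing governs)

Bolt shear: A_b = π(1)²/4 = 0.7854 in². φR_n = 0.75 × 84 × 0.7854 × 12 × 1 = 593.8 kips.
Bearing (0.3125 in plate, F_u = 58 ksi): end bolts L_c = 1.4375 − 1.125/2 = 0.875, R_n = min(1.2×0.875×0.3125×58, 2.4×1×0.3125×58) = 19.031 kips/bolt; interior L_c = 3.625 − 1.125 = 2.5, R_n = 43.5 kips/bolt. φR_n = 0.75 × (3×19.031 + 9×43.5) = 336.4 kips.
Governing: min(593.8, 336.4) = 336.4 kips → bearing.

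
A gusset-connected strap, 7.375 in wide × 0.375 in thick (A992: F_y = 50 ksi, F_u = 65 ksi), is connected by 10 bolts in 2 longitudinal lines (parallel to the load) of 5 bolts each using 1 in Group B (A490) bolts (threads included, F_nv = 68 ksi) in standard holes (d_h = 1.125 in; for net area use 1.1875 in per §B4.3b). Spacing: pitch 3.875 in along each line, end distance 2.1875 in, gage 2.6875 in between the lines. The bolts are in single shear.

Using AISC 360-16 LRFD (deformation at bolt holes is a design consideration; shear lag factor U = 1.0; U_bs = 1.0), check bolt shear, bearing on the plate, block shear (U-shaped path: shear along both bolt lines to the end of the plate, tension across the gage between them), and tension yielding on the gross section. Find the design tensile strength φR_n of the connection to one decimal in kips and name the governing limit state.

Bolt shear: A_b = π(1)²/4 = 0.7854 in². φR_n = 0.75 × 68 × 0.7854 × 10 × 1 = 400.6 kips.
Bearing (0.375 in plate, F_u = 65 ksi): end bolts L_c = 2.1875 − 1.125/2 = 1.625, R_n = min(1.2×1.625×0.375×65, 2.4×1×0.375×65) = 47.531 kips/bolt; interior L_c = 3.875 − 1.125 = 2.75, R_n = 58.5 kips/bolt. φR_n = 0.75 × (2×47.531 + 8×58.5) = 422.3 kips.
Block shear: shear path 2×[2.1875+4×3.875] = 2×17.6875 in, A_gv = 13.266, A_nv = 2×(17.6875 − 4.5×1.1875)×0.375 = 9.2578 in²; tension across gage: (2.6875 − 1×1.1875)×0.375 = 0.5625 in². R_n = min(0.6×65×9.2578, 0.6×50×13.266) + 1.0×65×0.5625 = min(361.05, 397.98) + 36.563 = 397.61 kips. φR_n = 0.75 × 397.61 = 298.2 kips.
Tension yield (gross): A_g = 7.375×0.375 = 2.7656 in². φR_n = 0.90 × 50 × 2.7656 = 124.5 kips.
Governing: min(400.6, 422.3, 298.2, 124.5) = 124.5 kips → gross-section yield.

124.5 kips (gross-section yield governs)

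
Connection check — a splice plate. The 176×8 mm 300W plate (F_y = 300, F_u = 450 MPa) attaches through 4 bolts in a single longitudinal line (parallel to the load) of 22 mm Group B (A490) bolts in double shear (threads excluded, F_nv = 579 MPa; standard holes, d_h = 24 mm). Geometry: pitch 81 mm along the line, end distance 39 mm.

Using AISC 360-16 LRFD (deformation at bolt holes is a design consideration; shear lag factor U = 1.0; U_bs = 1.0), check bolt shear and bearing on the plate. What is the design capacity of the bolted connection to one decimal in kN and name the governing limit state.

515.2 kN (bearing governs)

Bolt shear: A_b = π(22)²/4 = 380.13 mm². φR_n = 0.75 × 579 × 380.13 × 4 × 2 = 1320.6 kN.
Bearing (8 mm plate, F_u = 450 MPa): end bolts L_c = 39 − 24/2 = 27, R_n = min(1.2×27×8×450, 2.4×22×8×450) = 116.64 kN/bolt; interior L_c = 81 − 24 = 57, R_n = 190.08 kN/bolt. φR_n = 0.75 × (1×116.64 + 3×190.08) = 515.2 kN.
Governing: min(1320.6, 515.2) = 515.2 kN → bearing.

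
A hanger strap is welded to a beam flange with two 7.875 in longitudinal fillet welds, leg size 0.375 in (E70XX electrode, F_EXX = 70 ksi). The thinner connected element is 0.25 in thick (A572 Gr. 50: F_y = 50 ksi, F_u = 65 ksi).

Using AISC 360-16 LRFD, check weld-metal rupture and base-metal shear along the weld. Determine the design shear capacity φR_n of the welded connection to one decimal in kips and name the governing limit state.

Weld metal: throat = 0.707×0.375 = 0.26513 in, L = 2×7.875 = 15.75 in. φR_n = 0.75 × 0.6 × 70 × 0.26513 × 15.75 = 131.5 kips.
Base metal shear (0.25 in plate): yield φR_n = 1.0×0.6×50×0.25×15.75 = 118.1 kips; rupture φR_n = 0.75×0.6×65×0.25×15.75 = 115.2 kips; take 115.2 kips (rupture).
Governing: min(131.5, 115.2) = 115.2 kips → base-metal shear.

115.2 kips (base-metal shear governs)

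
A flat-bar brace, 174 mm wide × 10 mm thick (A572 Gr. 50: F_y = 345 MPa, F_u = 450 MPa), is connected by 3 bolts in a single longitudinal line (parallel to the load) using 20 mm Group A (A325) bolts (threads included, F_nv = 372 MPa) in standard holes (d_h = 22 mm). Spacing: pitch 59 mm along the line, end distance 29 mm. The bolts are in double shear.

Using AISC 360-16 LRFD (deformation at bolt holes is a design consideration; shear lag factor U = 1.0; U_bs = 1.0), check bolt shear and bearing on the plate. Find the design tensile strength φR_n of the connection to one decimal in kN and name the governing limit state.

372.6 kN (bearing governs)

Bolt shear: A_b = π(20)²/4 = 314.16 mm². φR_n = 0.75 × 372 × 314.16 × 3 × 2 = 525.9 kN.
Bearing (10 mm plate, F_u = 450 MPa): end bolts L_c = 29 − 22/2 = 18, R_n = min(1.2×18×10×450, 2.4×20×10×450) = 97.2 kN/bolt; interior L_c = 59 − 22 = 37, R_n = 199.8 kN/bolt. φR_n = 0.75 × (1×97.2 + 2×199.8) = 372.6 kN.
Governing: min(525.9, 372.6) = 372.6 kN → bearing.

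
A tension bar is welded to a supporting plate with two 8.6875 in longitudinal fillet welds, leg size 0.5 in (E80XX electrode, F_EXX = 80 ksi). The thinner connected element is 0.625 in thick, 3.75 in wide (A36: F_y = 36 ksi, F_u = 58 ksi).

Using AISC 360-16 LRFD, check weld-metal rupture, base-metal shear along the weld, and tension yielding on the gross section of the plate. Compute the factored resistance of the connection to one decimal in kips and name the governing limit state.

Weld metal: throat = 0.707×0.5 = 0.3535 in, L = 2×8.6875 = 17.375 in. φR_n = 0.75 × 0.6 × 80 × 0.3535 × 17.375 = 221.1 kips.
Base metal shear (0.625 in plate): yield φR_n = 1.0×0.6×36×0.625×17.375 = 234.6 kips; rupture φR_n = 0.75×0.6×58×0.625×17.375 = 283.4 kips; take 234.6 kips (yield).
Tension yield (gross): A_g = 3.75×0.625 = 2.3438 in². φR_n = 0.90 × 36 × 2.3438 = 75.9 kips.
Governing: min(221.1, 234.6, 75.9) = 75.9 kips → gross-section yield.

75.9 kips (gross-section yield governs)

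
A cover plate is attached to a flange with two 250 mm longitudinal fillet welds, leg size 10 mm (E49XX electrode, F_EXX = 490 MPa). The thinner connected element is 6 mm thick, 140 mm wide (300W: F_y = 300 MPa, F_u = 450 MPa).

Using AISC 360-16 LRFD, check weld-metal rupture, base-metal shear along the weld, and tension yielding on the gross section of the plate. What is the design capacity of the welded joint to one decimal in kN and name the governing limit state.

226.8 kN (gross-section yield governs)

Weld metal: throat = 0.707×10 = 7.07 mm, L = 2×250 = 500 mm. φR_n = 0.75 × 0.6 × 490 × 7.07 × 500 = 779.5 kN.
Base metal shear (6 mm plate): yield φR_n = 1.0×0.6×300×6×500 = 540.0 kN; rupture φR_n = 0.75×0.6×450×6×500 = 607.5 kN; take 540.0 kN (yield).
Tension yield (gross): A_g = 140×6 = 840 mm². φR_n = 0.90 × 300 × 840 = 226.8 kN.
Governing: min(779.5, 540.0, 226.8) = 226.8 kN → gross-section yield.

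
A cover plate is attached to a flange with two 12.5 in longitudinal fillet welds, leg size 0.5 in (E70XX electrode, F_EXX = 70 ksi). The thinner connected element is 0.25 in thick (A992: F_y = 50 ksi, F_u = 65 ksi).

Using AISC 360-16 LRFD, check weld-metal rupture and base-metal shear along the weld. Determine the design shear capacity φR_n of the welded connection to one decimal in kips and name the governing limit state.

182.8 kips (base-metal shear governs)

Weld metal: throat = 0.707×0.5 = 0.3535 in, L = 2×12.5 = 25 in. φR_n = 0.75 × 0.6 × 70 × 0.3535 × 25 = 278.4 kips.
Base metal shear (0.25 in plate): yield φR_n = 1.0×0.6×50×0.25×25 = 187.5 kips; rupture φR_n = 0.75×0.6×65×0.25×25 = 182.8 kips; take 182.8 kips (rupture).
Governing: min(278.4, 182.8) = 182.8 kips → base-metal shear.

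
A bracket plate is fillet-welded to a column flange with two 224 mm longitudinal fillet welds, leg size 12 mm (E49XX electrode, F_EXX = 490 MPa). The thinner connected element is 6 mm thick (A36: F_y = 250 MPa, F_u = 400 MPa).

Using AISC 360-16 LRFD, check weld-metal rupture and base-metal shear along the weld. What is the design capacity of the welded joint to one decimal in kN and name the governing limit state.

403.2 kN (base-metal shear governs)

Weld metal: throat = 0.707×12 = 8.484 mm, L = 2×224 = 448 mm. φR_n = 0.75 × 0.6 × 490 × 8.484 × 448 = 838.1 kN.
Base metal shear (6 mm plate): yield φR_n = 1.0×0.6×250×6×448 = 403.2 kN; rupture φR_n = 0.75×0.6×400×6×448 = 483.8 kN; take 403.2 kN (yield).
Governing: min(838.1, 403.2) = 403.2 kN → base-metal shear.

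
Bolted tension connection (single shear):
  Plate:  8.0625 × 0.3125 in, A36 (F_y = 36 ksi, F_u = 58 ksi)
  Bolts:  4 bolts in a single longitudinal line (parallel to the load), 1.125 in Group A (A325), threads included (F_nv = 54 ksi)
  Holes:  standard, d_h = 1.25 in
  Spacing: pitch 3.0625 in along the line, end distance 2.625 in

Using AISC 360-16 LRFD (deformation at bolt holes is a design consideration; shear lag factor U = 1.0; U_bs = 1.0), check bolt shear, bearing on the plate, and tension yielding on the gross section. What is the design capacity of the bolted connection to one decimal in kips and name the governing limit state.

Bolt shear: A_b = π(1.125)²/4 = 0.99402 in². φR_n = 0.75 × 54 × 0.99402 × 4 × 1 = 161.0 kips.
Bearing (0.3125 in plate, F_u = 58 ksi): end bolts L_c = 2.625 − 1.25/2 = 2, R_n = min(1.2×2×0.3125×58, 2.4×1.125×0.3125×58) = 43.5 kips/bolt; interior L_c = 3.0625 − 1.25 = 1.8125, R_n = 39.422 kips/bolt. φR_n = 0.75 × (1×43.5 + 3×39.422) = 121.3 kips.
Tension yield (gross): A_g = 8.0625×0.3125 = 2.5195 in². φR_n = 0.90 × 36 × 2.5195 = 81.6 kips.
Governing: min(161.0, 121.3, 81.6) = 81.6 kips → gross-section yield.

81.6 kips (gross-section yield governs)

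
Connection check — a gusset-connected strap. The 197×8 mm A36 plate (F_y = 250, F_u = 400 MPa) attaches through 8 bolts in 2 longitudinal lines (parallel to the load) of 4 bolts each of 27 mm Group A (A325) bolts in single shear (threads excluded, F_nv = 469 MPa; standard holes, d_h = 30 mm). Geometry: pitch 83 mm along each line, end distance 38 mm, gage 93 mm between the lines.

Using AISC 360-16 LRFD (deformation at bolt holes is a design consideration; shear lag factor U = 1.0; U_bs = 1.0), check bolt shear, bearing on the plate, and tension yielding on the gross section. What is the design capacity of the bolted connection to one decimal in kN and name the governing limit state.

Bolt shear: A_b = π(27)²/4 = 572.56 mm². φR_n = 0.75 × 469 × 572.56 × 8 × 1 = 1611.2 kN.
Bearing (8 mm plate, F_u = 400 MPa): end bolts L_c = 38 − 30/2 = 23, R_n = min(1.2×23×8×400, 2.4×27×8×400) = 88.32 kN/bolt; interior L_c = 83 − 30 = 53, R_n = 203.52 kN/bolt. φR_n = 0.75 × (2×88.32 + 6×203.52) = 1048.3 kN.
Tension yield (gross): A_g = 197×8 = 1576 mm². φR_n = 0.90 × 250 × 1576 = 354.6 kN.
Governing: min(1611.2, 1048.3, 354.6) = 354.6 kN → gross-section yield.

354.6 kN (gross-section yield governs)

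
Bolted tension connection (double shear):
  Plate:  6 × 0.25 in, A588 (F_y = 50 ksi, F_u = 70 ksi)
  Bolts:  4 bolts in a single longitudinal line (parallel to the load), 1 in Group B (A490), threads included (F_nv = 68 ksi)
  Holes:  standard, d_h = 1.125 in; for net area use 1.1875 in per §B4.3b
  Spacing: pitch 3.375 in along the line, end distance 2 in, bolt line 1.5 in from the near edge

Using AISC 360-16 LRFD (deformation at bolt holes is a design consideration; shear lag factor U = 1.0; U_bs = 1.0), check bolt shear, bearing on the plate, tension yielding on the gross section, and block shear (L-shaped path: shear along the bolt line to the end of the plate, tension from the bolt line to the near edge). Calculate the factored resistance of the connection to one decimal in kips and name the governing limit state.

Bolt shear: A_b = π(1)²/4 = 0.7854 in². φR_n = 0.75 × 68 × 0.7854 × 4 × 2 = 320.4 kips.
Bearing (0.25 in plate, F_u = 70 ksi): end bolts L_c = 2 − 1.125/2 = 1.4375, R_n = min(1.2×1.4375×0.25×70, 2.4×1×0.25×70) = 30.188 kips/bolt; interior L_c = 3.375 − 1.125 = 2.25, R_n = 42 kips/bolt. φR_n = 0.75 × (1×30.188 + 3×42) = 117.1 kips.
Tension yield (gross): A_g = 6×0.25 = 1.5 in². φR_n = 0.90 × 50 × 1.5 = 67.5 kips.
Block shear: shear path 1×[2+3×3.375] = 1×12.125 in, A_gv = 3.0313, A_nv = 1×(12.125 − 3.5×1.1875)×0.25 = 1.9922 in²; tension to near edge: (1.5 − 0.5×1.1875)×0.25 = 0.22656 in². R_n = min(0.6×70×1.9922, 0.6×50×3.0313) + 1.0×70×0.22656 = min(83.672, 90.939) + 15.859 = 99.531 kips. φR_n = 0.75 × 99.531 = 74.6 kips.
Governing: min(320.4, 117.1, 67.5, 74.6) = 67.5 kips → gross-section yield.

67.5 kips (gross-section yield governs)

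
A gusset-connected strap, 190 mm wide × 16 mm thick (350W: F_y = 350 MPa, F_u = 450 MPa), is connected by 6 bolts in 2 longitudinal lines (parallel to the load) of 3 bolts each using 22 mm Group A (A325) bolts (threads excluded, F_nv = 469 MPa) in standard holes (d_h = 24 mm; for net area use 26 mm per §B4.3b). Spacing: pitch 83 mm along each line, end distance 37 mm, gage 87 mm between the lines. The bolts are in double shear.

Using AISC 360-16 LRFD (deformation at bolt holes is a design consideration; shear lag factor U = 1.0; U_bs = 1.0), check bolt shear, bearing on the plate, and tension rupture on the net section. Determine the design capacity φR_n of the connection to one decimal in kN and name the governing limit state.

Bolt shear: A_b = π(22)²/4 = 380.13 mm². φR_n = 0.75 × 469 × 380.13 × 6 × 2 = 1604.5 kN.
Bearing (16 mm plate, F_u = 450 MPa): end bolts L_c = 37 − 24/2 = 25, R_n = min(1.2×25×16×450, 2.4×22×16×450) = 216 kN/bolt; interior L_c = 83 − 24 = 59, R_n = 380.16 kN/bolt. φR_n = 0.75 × (2×216 + 4×380.16) = 1464.5 kN.
Tension rupture (net): A_n = (190 − 2×26)×16 = 2208 mm² (U = 1.0, A_e = A_n). φR_n = 0.75 × 450 × 2208 = 745.2 kN.
Governing: min(1604.5, 1464.5, 745.2) = 745.2 kN → net-section rupture.

745.2 kN (net-section rupture governs)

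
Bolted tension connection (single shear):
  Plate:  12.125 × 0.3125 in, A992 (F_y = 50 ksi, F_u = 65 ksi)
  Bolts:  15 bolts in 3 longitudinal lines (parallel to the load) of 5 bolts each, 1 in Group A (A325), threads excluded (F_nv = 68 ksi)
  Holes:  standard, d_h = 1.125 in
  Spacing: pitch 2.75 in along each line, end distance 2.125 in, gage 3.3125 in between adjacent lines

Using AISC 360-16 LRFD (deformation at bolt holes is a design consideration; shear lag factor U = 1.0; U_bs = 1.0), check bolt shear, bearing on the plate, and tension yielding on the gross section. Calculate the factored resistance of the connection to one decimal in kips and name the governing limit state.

Bolt shear: A_b = π(1)²/4 = 0.7854 in². φR_n = 0.75 × 68 × 0.7854 × 15 × 1 = 600.8 kips.
Bearing (0.3125 in plate, F_u = 65 ksi): end bolts L_c = 2.125 − 1.125/2 = 1.5625, R_n = min(1.2×1.5625×0.3125×65, 2.4×1×0.3125×65) = 38.086 kips/bolt; interior L_c = 2.75 − 1.125 = 1.625, R_n = 39.609 kips/bolt. φR_n = 0.75 × (3×38.086 + 12×39.609) = 442.2 kips.
Tension yield (gross): A_g = 12.125×0.3125 = 3.7891 in². φR_n = 0.90 × 50 × 3.7891 = 170.5 kips.
Governing: min(600.8, 442.2, 170.5) = 170.5 kips → gross-section yield.

170.5 kips (gross-section yield governs)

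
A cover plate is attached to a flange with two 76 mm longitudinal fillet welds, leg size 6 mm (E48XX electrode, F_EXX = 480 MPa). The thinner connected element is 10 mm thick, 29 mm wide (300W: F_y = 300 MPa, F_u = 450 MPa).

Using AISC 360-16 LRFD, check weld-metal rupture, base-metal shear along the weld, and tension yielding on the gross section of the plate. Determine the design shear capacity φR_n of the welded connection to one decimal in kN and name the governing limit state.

Weld metal: throat = 0.707×6 = 4.242 mm, L = 2×76 = 152 mm. φR_n = 0.75 × 0.6 × 480 × 4.242 × 152 = 139.3 kN.
Base metal shear (10 mm plate): yield φR_n = 1.0×0.6×300×10×152 = 273.6 kN; rupture φR_n = 0.75×0.6×450×10×152 = 307.8 kN; take 273.6 kN (yield).
Tension yield (gross): A_g = 29×10 = 290 mm². φR_n = 0.90 × 300 × 290 = 78.3 kN.
Governing: min(139.3, 273.6, 78.3) = 78.3 kN → gross-section yield.

78.3 kN (gross-section yield governs)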